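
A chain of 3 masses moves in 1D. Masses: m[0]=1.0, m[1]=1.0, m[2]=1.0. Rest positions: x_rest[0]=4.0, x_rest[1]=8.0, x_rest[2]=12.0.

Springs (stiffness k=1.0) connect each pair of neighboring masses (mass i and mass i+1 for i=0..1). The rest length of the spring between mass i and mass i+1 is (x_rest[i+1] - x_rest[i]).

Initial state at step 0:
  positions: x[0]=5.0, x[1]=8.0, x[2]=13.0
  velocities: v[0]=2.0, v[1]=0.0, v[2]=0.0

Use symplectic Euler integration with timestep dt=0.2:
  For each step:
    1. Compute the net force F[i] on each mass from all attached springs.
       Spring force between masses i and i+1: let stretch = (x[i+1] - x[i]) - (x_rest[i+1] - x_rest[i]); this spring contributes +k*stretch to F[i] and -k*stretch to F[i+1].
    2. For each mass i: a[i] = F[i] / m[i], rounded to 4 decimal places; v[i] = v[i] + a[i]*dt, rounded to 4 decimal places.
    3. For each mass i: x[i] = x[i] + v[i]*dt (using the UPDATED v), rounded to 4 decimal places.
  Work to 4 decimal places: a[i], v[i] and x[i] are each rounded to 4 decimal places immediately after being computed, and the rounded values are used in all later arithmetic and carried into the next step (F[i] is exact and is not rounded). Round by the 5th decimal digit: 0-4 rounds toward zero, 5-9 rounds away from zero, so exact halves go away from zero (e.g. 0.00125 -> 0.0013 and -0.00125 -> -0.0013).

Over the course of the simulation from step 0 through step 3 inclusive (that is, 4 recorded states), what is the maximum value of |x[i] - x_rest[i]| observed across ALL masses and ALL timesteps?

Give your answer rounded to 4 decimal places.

Answer: 1.9207

Derivation:
Step 0: x=[5.0000 8.0000 13.0000] v=[2.0000 0.0000 0.0000]
Step 1: x=[5.3600 8.0800 12.9600] v=[1.8000 0.4000 -0.2000]
Step 2: x=[5.6688 8.2464 12.8848] v=[1.5440 0.8320 -0.3760]
Step 3: x=[5.9207 8.4952 12.7841] v=[1.2595 1.2442 -0.5037]
Max displacement = 1.9207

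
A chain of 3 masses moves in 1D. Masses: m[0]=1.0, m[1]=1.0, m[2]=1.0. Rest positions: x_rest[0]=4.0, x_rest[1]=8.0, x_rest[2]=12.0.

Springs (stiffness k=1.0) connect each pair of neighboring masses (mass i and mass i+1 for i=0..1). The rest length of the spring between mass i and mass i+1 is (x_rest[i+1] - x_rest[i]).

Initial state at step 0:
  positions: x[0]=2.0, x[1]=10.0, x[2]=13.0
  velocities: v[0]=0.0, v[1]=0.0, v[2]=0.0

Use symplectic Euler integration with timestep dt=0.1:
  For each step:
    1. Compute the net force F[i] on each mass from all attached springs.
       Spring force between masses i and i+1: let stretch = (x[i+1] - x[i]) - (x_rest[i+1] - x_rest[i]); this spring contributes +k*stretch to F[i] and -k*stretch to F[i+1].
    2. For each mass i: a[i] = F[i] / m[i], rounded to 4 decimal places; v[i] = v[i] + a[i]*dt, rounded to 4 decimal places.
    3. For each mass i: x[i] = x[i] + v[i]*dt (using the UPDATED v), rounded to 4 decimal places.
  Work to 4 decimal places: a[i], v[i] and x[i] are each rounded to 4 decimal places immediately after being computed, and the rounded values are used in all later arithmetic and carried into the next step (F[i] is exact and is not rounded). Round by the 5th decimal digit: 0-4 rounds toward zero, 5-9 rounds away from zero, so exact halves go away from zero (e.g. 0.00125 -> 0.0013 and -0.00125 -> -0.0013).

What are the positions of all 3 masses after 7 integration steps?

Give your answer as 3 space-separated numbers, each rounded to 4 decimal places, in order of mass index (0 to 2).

Step 0: x=[2.0000 10.0000 13.0000] v=[0.0000 0.0000 0.0000]
Step 1: x=[2.0400 9.9500 13.0100] v=[0.4000 -0.5000 0.1000]
Step 2: x=[2.1191 9.8515 13.0294] v=[0.7910 -0.9850 0.1940]
Step 3: x=[2.2355 9.7075 13.0570] v=[1.1642 -1.4405 0.2762]
Step 4: x=[2.3866 9.5222 13.0911] v=[1.5114 -1.8528 0.3413]
Step 5: x=[2.5691 9.3013 13.1295] v=[1.8250 -2.2095 0.3844]
Step 6: x=[2.7789 9.0513 13.1697] v=[2.0982 -2.4999 0.4016]
Step 7: x=[3.0114 8.7798 13.2087] v=[2.3254 -2.7153 0.3898]

Answer: 3.0114 8.7798 13.2087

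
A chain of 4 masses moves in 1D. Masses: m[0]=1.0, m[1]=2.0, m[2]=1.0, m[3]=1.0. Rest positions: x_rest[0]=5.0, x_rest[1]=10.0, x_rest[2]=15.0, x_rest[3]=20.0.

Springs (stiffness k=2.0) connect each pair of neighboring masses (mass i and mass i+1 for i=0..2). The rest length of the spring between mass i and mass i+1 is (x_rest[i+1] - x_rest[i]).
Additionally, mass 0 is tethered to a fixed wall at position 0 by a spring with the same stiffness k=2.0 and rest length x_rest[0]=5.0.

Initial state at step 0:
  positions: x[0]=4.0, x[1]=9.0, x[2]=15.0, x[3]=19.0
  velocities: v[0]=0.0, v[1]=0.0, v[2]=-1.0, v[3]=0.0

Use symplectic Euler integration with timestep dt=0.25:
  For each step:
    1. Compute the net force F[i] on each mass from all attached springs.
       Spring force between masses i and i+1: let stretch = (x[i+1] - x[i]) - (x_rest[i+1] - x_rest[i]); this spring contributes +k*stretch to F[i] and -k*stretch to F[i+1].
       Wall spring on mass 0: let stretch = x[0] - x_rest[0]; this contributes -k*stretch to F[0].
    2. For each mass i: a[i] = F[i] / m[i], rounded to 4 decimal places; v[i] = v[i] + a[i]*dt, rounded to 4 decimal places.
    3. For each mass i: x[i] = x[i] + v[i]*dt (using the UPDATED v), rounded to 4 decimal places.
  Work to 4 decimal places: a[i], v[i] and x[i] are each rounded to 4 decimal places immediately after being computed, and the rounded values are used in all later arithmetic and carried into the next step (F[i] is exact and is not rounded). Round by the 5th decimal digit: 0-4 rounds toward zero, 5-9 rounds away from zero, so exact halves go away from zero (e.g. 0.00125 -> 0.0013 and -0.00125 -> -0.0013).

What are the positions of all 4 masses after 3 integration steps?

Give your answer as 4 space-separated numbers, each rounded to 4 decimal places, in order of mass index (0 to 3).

Answer: 4.6348 9.2462 13.3789 19.4190

Derivation:
Step 0: x=[4.0000 9.0000 15.0000 19.0000] v=[0.0000 0.0000 -1.0000 0.0000]
Step 1: x=[4.1250 9.0625 14.5000 19.1250] v=[0.5000 0.2500 -2.0000 0.5000]
Step 2: x=[4.3516 9.1563 13.8984 19.2969] v=[0.9063 0.3750 -2.4063 0.6875]
Step 3: x=[4.6348 9.2462 13.3789 19.4190] v=[1.1329 0.3594 -2.0781 0.4883]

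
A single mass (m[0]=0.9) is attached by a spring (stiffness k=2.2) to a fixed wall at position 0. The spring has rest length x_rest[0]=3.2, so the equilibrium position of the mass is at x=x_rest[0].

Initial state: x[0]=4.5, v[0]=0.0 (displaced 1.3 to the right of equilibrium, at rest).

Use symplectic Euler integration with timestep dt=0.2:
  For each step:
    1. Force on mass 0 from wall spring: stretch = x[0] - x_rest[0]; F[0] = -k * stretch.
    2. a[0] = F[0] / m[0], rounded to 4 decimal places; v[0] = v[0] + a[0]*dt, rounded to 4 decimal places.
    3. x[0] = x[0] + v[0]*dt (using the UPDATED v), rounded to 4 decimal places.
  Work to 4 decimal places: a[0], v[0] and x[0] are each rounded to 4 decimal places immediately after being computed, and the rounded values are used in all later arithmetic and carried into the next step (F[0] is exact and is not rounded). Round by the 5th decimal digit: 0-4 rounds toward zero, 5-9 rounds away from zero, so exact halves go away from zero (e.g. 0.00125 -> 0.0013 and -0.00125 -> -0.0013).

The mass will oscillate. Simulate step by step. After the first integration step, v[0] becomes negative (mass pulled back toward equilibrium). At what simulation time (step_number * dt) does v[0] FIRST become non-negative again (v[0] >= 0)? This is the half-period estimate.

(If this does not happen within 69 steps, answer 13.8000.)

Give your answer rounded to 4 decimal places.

Answer: 2.2000

Derivation:
Step 0: x=[4.5000] v=[0.0000]
Step 1: x=[4.3729] v=[-0.6356]
Step 2: x=[4.1311] v=[-1.2090]
Step 3: x=[3.7983] v=[-1.6642]
Step 4: x=[3.4070] v=[-1.9567]
Step 5: x=[2.9954] v=[-2.0579]
Step 6: x=[2.6038] v=[-1.9579]
Step 7: x=[2.2705] v=[-1.6664]
Step 8: x=[2.0281] v=[-1.2120]
Step 9: x=[1.9003] v=[-0.6391]
Step 10: x=[1.8996] v=[-0.0037]
Step 11: x=[2.0260] v=[0.6321]
First v>=0 after going negative at step 11, time=2.2000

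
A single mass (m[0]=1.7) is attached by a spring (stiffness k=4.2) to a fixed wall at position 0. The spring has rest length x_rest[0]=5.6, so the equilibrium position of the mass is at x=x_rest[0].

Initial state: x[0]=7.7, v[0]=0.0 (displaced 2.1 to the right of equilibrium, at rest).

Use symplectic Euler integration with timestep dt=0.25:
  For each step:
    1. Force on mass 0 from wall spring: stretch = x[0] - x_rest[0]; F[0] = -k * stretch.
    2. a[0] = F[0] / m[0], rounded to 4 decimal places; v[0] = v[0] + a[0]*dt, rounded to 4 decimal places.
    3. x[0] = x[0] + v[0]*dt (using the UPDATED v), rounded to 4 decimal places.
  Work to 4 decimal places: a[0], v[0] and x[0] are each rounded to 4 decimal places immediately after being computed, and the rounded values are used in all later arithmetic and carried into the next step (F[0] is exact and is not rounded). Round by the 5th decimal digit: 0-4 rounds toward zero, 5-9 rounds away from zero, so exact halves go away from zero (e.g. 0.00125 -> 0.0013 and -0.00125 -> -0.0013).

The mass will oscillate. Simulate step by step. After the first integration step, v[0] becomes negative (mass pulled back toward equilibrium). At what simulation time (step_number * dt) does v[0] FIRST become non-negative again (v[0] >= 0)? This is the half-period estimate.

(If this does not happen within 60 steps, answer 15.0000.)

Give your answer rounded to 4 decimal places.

Step 0: x=[7.7000] v=[0.0000]
Step 1: x=[7.3757] v=[-1.2971]
Step 2: x=[6.7772] v=[-2.3939]
Step 3: x=[5.9970] v=[-3.1210]
Step 4: x=[5.1555] v=[-3.3662]
Step 5: x=[4.3826] v=[-3.0917]
Step 6: x=[3.7977] v=[-2.3398]
Step 7: x=[3.4911] v=[-1.2266]
Step 8: x=[3.5101] v=[0.0760]
First v>=0 after going negative at step 8, time=2.0000

Answer: 2.0000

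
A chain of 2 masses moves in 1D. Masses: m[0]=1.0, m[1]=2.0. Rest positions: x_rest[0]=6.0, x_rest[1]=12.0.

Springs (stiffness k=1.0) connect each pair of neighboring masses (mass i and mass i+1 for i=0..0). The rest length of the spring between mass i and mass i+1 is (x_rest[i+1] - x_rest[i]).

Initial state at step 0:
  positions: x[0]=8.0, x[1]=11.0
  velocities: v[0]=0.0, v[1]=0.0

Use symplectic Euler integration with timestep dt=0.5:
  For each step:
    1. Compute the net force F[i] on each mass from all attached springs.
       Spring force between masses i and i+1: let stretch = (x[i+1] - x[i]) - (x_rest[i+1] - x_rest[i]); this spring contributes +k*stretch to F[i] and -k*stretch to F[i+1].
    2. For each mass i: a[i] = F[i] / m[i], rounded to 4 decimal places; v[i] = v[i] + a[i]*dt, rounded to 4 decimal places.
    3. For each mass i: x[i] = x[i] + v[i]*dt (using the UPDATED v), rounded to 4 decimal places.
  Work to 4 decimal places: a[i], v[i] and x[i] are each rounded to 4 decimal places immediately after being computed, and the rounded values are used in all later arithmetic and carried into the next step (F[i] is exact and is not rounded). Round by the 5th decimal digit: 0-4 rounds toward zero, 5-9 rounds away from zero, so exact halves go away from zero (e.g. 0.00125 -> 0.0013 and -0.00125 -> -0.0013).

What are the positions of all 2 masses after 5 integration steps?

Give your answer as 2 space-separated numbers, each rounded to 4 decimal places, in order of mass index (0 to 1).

Step 0: x=[8.0000 11.0000] v=[0.0000 0.0000]
Step 1: x=[7.2500 11.3750] v=[-1.5000 0.7500]
Step 2: x=[6.0313 11.9844] v=[-2.4375 1.2188]
Step 3: x=[4.8008 12.5997] v=[-2.4610 1.2306]
Step 4: x=[4.0200 12.9902] v=[-1.5616 0.7809]
Step 5: x=[3.9818 13.0094] v=[-0.0765 0.0384]

Answer: 3.9818 13.0094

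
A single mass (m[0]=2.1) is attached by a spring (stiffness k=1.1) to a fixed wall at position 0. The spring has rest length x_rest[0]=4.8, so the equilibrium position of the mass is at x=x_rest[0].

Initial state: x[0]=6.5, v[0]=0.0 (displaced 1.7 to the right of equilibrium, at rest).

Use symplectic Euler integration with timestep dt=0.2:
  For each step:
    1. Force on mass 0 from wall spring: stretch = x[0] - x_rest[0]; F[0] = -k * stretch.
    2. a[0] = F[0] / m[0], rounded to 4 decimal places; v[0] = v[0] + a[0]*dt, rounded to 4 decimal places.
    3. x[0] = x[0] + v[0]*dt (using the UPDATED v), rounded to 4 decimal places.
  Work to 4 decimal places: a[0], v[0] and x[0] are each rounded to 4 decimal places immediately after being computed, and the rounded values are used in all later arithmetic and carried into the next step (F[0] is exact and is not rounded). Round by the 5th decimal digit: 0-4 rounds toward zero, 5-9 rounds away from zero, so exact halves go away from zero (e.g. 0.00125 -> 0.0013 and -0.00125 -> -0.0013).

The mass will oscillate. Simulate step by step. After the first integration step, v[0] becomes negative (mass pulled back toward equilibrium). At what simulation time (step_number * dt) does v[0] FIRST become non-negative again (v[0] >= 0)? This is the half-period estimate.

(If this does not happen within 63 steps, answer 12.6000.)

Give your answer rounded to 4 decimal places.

Step 0: x=[6.5000] v=[0.0000]
Step 1: x=[6.4644] v=[-0.1781]
Step 2: x=[6.3939] v=[-0.3525]
Step 3: x=[6.2900] v=[-0.5195]
Step 4: x=[6.1549] v=[-0.6756]
Step 5: x=[5.9914] v=[-0.8175]
Step 6: x=[5.8029] v=[-0.9423]
Step 7: x=[5.5934] v=[-1.0474]
Step 8: x=[5.3673] v=[-1.1305]
Step 9: x=[5.1293] v=[-1.1899]
Step 10: x=[4.8844] v=[-1.2244]
Step 11: x=[4.6378] v=[-1.2332]
Step 12: x=[4.3946] v=[-1.2162]
Step 13: x=[4.1599] v=[-1.1737]
Step 14: x=[3.9386] v=[-1.1066]
Step 15: x=[3.7353] v=[-1.0164]
Step 16: x=[3.5543] v=[-0.9049]
Step 17: x=[3.3994] v=[-0.7744]
Step 18: x=[3.2739] v=[-0.6277]
Step 19: x=[3.1803] v=[-0.4678]
Step 20: x=[3.1207] v=[-0.2981]
Step 21: x=[3.0963] v=[-0.1222]
Step 22: x=[3.1076] v=[0.0563]
First v>=0 after going negative at step 22, time=4.4000

Answer: 4.4000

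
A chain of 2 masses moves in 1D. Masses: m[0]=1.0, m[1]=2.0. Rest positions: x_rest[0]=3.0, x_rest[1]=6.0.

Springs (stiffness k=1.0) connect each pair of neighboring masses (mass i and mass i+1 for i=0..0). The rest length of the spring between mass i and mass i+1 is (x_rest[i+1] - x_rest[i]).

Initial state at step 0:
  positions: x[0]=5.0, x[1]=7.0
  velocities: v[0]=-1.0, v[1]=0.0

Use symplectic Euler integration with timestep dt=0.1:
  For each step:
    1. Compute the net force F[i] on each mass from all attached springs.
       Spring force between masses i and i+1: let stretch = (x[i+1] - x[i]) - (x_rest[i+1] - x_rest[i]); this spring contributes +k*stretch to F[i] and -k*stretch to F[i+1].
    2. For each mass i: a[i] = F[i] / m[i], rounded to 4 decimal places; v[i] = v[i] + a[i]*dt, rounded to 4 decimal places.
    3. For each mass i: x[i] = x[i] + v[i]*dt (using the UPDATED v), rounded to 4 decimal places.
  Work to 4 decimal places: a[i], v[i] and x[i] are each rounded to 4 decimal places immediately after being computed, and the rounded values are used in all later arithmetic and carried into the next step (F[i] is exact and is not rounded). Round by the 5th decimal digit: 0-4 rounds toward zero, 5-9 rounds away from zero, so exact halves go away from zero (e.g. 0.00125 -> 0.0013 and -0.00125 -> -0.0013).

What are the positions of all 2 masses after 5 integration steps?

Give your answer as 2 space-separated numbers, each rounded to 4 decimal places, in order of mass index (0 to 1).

Answer: 4.3749 7.0625

Derivation:
Step 0: x=[5.0000 7.0000] v=[-1.0000 0.0000]
Step 1: x=[4.8900 7.0050] v=[-1.1000 0.0500]
Step 2: x=[4.7712 7.0144] v=[-1.1885 0.0943]
Step 3: x=[4.6448 7.0276] v=[-1.2642 0.1321]
Step 4: x=[4.5122 7.0439] v=[-1.3259 0.1630]
Step 5: x=[4.3749 7.0625] v=[-1.3727 0.1864]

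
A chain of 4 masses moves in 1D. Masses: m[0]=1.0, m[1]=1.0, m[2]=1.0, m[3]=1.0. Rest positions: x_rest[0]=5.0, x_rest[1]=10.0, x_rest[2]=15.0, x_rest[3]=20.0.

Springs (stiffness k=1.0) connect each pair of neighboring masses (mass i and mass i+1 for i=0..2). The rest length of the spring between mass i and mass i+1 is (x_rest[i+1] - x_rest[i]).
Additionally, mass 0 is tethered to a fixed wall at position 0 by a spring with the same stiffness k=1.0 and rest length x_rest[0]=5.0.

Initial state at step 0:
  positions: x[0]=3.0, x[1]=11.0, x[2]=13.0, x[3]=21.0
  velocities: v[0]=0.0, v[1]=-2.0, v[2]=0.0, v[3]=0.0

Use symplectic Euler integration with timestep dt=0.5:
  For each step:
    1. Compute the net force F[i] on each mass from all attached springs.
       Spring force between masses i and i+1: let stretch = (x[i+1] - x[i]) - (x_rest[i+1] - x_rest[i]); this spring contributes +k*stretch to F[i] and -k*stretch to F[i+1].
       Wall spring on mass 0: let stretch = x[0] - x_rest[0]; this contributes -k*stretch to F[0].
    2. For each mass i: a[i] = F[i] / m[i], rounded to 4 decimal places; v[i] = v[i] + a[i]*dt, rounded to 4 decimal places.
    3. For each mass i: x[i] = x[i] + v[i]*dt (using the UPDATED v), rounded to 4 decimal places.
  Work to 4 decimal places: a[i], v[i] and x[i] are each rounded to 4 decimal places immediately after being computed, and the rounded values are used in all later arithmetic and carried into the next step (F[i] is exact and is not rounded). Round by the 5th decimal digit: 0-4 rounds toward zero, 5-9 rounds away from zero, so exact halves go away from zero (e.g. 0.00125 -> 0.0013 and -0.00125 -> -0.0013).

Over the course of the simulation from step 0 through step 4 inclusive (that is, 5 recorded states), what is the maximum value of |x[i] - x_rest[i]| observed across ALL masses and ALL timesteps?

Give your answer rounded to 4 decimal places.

Step 0: x=[3.0000 11.0000 13.0000 21.0000] v=[0.0000 -2.0000 0.0000 0.0000]
Step 1: x=[4.2500 8.5000 14.5000 20.2500] v=[2.5000 -5.0000 3.0000 -1.5000]
Step 2: x=[5.5000 6.4375 15.9375 19.3125] v=[2.5000 -4.1250 2.8750 -1.8750]
Step 3: x=[5.6094 6.5157 15.8438 18.7813] v=[0.2188 0.1563 -0.1875 -1.0625]
Step 4: x=[4.5430 8.6993 14.1524 18.7657] v=[-2.1328 4.3672 -3.3828 -0.0313]
Max displacement = 3.5625

Answer: 3.5625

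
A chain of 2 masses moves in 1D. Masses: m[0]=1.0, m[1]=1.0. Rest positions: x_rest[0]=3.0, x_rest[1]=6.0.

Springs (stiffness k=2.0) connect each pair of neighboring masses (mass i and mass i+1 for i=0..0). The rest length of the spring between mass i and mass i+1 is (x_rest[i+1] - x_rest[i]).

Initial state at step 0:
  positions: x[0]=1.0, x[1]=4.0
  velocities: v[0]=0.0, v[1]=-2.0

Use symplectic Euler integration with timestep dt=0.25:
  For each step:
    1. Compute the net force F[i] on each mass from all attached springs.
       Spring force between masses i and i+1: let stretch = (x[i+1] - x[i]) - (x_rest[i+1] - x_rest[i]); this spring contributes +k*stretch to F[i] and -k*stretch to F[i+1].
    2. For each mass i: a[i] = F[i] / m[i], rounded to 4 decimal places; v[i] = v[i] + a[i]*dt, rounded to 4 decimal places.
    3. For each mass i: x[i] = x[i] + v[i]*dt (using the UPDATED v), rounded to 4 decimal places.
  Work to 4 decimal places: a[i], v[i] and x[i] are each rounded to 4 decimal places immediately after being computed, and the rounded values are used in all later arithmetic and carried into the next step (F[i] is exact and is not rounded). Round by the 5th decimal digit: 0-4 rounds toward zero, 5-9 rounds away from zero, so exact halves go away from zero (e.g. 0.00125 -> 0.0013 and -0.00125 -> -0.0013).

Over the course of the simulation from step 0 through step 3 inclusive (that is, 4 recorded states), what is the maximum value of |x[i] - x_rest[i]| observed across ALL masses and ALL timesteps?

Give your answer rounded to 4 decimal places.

Step 0: x=[1.0000 4.0000] v=[0.0000 -2.0000]
Step 1: x=[1.0000 3.5000] v=[0.0000 -2.0000]
Step 2: x=[0.9375 3.0625] v=[-0.2500 -1.7500]
Step 3: x=[0.7656 2.7344] v=[-0.6875 -1.3125]
Max displacement = 3.2656

Answer: 3.2656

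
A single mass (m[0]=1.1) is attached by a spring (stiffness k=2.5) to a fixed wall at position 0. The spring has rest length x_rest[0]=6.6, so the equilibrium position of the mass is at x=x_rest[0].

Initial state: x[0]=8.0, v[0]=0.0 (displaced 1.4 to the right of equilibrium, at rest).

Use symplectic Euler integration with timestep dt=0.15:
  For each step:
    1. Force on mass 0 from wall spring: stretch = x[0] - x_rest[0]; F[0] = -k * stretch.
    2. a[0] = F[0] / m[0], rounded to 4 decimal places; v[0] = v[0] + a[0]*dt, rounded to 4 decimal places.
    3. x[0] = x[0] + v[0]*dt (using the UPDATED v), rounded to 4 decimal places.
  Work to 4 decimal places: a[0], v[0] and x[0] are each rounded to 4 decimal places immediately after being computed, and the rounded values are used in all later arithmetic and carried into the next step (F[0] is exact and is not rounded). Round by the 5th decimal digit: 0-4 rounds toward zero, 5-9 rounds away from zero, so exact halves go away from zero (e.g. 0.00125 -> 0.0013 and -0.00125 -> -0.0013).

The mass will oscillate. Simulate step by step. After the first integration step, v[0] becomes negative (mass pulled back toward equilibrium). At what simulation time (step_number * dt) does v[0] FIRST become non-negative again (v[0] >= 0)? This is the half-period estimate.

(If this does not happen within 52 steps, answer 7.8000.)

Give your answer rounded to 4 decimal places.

Step 0: x=[8.0000] v=[0.0000]
Step 1: x=[7.9284] v=[-0.4773]
Step 2: x=[7.7889] v=[-0.9302]
Step 3: x=[7.5886] v=[-1.3355]
Step 4: x=[7.3377] v=[-1.6725]
Step 5: x=[7.0491] v=[-1.9240]
Step 6: x=[6.7375] v=[-2.0771]
Step 7: x=[6.4189] v=[-2.1240]
Step 8: x=[6.1096] v=[-2.0623]
Step 9: x=[5.8253] v=[-1.8951]
Step 10: x=[5.5807] v=[-1.6310]
Step 11: x=[5.3882] v=[-1.2835]
Step 12: x=[5.2576] v=[-0.8704]
Step 13: x=[5.1957] v=[-0.4128]
Step 14: x=[5.2056] v=[0.0659]
First v>=0 after going negative at step 14, time=2.1000

Answer: 2.1000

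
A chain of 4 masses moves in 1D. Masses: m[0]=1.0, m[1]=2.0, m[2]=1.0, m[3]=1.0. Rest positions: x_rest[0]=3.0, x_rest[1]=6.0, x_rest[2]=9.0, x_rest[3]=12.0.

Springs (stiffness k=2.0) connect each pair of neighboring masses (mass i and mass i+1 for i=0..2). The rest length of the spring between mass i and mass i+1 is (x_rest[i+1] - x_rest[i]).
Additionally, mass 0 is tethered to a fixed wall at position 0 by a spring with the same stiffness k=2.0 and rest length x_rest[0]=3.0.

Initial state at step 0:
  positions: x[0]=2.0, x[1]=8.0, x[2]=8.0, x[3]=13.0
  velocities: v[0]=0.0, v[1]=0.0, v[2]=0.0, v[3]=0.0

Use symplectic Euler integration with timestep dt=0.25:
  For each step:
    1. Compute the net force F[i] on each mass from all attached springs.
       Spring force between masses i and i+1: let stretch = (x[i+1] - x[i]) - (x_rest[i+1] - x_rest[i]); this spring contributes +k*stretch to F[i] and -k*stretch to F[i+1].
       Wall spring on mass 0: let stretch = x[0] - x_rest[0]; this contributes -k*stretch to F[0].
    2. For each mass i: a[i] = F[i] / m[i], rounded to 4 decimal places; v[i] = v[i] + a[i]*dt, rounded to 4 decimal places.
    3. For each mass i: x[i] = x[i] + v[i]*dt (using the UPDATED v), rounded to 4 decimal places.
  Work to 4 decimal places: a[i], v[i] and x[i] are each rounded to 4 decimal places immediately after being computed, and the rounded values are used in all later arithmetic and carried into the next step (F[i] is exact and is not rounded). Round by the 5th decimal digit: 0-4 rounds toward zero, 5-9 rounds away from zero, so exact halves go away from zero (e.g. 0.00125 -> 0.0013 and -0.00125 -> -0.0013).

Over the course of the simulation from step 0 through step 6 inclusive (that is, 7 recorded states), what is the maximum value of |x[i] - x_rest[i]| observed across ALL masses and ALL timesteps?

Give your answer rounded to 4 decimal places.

Step 0: x=[2.0000 8.0000 8.0000 13.0000] v=[0.0000 0.0000 0.0000 0.0000]
Step 1: x=[2.5000 7.6250 8.6250 12.7500] v=[2.0000 -1.5000 2.5000 -1.0000]
Step 2: x=[3.3281 6.9922 9.6406 12.3594] v=[3.3125 -2.5313 4.0625 -1.5625]
Step 3: x=[4.1982 6.2959 10.6650 12.0039] v=[3.4805 -2.7852 4.0977 -1.4219]
Step 4: x=[4.8058 5.7416 11.3107 11.8561] v=[2.4303 -2.2174 2.5826 -0.5914]
Step 5: x=[4.9296 5.4768 11.3284 12.0151] v=[0.4953 -1.0591 0.0708 0.6359]
Step 6: x=[4.5056 5.5436 10.7005 12.4633] v=[-1.6959 0.2670 -2.5117 1.7926]
Max displacement = 2.3284

Answer: 2.3284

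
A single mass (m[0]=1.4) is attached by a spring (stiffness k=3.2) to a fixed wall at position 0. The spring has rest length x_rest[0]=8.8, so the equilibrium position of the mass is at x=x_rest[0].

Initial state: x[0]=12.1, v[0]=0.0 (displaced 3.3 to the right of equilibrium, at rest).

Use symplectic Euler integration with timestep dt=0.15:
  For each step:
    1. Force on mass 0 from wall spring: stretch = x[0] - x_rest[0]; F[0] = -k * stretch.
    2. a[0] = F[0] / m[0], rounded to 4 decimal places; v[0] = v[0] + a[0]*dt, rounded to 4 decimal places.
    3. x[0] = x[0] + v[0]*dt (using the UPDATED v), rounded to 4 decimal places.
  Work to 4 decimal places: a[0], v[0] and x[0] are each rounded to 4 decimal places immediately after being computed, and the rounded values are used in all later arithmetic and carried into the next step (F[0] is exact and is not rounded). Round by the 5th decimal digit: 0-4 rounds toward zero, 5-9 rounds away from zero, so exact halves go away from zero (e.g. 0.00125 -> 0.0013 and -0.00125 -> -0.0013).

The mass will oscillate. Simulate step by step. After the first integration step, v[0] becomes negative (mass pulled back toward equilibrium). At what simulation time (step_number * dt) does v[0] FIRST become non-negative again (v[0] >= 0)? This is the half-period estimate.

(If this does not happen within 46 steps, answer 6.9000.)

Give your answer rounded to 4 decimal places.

Step 0: x=[12.1000] v=[0.0000]
Step 1: x=[11.9303] v=[-1.1314]
Step 2: x=[11.5996] v=[-2.2047]
Step 3: x=[11.1249] v=[-3.1646]
Step 4: x=[10.5306] v=[-3.9617]
Step 5: x=[9.8473] v=[-4.5551]
Step 6: x=[9.1102] v=[-4.9142]
Step 7: x=[8.3571] v=[-5.0206]
Step 8: x=[7.6268] v=[-4.8688]
Step 9: x=[6.9568] v=[-4.4666]
Step 10: x=[6.3816] v=[-3.8347]
Step 11: x=[5.9308] v=[-3.0055]
Step 12: x=[5.6275] v=[-2.0218]
Step 13: x=[5.4874] v=[-0.9341]
Step 14: x=[5.5177] v=[0.2017]
First v>=0 after going negative at step 14, time=2.1000

Answer: 2.1000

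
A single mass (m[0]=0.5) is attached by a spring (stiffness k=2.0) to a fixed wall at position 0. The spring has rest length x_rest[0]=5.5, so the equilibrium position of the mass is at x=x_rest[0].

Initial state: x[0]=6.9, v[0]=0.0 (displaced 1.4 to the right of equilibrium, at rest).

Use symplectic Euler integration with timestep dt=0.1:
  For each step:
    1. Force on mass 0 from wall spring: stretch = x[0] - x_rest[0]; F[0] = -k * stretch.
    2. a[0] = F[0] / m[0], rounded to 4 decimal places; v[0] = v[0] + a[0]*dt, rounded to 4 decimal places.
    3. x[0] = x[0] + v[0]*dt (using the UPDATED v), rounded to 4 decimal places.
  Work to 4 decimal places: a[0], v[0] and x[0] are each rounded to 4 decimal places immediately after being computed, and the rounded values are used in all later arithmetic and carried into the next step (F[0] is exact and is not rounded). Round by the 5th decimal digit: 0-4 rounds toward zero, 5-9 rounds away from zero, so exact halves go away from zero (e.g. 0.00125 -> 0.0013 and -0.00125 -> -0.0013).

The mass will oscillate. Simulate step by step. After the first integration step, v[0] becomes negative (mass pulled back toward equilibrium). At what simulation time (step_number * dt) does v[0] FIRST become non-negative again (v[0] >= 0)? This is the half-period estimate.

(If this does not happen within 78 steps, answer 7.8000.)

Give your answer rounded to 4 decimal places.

Step 0: x=[6.9000] v=[0.0000]
Step 1: x=[6.8440] v=[-0.5600]
Step 2: x=[6.7342] v=[-1.0976]
Step 3: x=[6.5751] v=[-1.5913]
Step 4: x=[6.3730] v=[-2.0213]
Step 5: x=[6.1360] v=[-2.3705]
Step 6: x=[5.8735] v=[-2.6249]
Step 7: x=[5.5961] v=[-2.7743]
Step 8: x=[5.3148] v=[-2.8127]
Step 9: x=[5.0409] v=[-2.7386]
Step 10: x=[4.7854] v=[-2.5550]
Step 11: x=[4.5585] v=[-2.2692]
Step 12: x=[4.3692] v=[-1.8926]
Step 13: x=[4.2252] v=[-1.4403]
Step 14: x=[4.1322] v=[-0.9304]
Step 15: x=[4.0939] v=[-0.3833]
Step 16: x=[4.1118] v=[0.1791]
First v>=0 after going negative at step 16, time=1.6000

Answer: 1.6000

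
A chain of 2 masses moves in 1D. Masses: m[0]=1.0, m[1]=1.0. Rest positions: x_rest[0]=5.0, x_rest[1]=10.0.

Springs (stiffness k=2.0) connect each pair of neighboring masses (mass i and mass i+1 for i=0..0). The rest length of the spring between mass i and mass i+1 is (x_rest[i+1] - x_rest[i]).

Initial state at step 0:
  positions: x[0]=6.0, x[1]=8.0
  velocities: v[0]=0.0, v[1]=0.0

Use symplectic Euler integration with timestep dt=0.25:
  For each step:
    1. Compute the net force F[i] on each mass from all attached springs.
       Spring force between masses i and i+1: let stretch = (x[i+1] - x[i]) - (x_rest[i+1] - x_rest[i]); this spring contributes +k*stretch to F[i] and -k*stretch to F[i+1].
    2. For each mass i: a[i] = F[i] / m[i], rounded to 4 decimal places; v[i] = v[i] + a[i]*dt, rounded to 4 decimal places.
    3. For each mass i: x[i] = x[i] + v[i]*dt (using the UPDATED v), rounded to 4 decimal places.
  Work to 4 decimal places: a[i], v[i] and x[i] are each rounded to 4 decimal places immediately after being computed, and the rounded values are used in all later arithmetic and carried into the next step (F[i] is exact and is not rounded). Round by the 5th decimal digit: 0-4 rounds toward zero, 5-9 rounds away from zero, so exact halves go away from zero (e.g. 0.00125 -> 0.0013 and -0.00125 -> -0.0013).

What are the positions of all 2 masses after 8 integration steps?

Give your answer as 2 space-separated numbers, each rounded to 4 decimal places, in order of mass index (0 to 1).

Step 0: x=[6.0000 8.0000] v=[0.0000 0.0000]
Step 1: x=[5.6250 8.3750] v=[-1.5000 1.5000]
Step 2: x=[4.9688 9.0313] v=[-2.6250 2.6250]
Step 3: x=[4.1954 9.8048] v=[-3.0938 3.0938]
Step 4: x=[3.4981 10.5021] v=[-2.7891 2.7891]
Step 5: x=[3.0513 10.9489] v=[-1.7871 1.7871]
Step 6: x=[2.9667 11.0335] v=[-0.3383 0.3383]
Step 7: x=[3.2655 10.7347] v=[1.1951 -1.1951]
Step 8: x=[3.8729 10.1273] v=[2.4297 -2.4297]

Answer: 3.8729 10.1273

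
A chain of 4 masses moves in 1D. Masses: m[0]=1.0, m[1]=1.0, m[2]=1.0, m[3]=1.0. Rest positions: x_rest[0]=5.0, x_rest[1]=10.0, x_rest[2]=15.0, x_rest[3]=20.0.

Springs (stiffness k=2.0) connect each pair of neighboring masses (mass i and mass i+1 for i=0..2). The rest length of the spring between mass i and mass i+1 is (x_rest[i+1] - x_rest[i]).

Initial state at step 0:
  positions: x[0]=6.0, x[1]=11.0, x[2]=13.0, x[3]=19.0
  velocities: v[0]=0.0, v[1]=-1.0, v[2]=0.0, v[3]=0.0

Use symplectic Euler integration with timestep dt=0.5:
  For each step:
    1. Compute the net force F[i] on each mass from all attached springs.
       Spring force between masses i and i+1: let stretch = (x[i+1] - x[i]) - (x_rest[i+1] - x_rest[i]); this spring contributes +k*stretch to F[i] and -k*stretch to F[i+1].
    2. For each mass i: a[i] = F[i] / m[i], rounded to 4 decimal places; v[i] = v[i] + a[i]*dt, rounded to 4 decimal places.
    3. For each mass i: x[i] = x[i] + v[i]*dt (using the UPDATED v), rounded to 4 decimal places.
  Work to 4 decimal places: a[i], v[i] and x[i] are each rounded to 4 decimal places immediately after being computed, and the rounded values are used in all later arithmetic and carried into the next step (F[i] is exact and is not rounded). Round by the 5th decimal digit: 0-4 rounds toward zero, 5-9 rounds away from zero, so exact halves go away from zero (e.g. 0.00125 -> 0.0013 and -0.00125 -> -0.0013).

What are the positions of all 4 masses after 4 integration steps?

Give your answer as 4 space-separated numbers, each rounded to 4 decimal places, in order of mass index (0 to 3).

Answer: 2.3125 10.1875 13.5625 20.9375

Derivation:
Step 0: x=[6.0000 11.0000 13.0000 19.0000] v=[0.0000 -1.0000 0.0000 0.0000]
Step 1: x=[6.0000 9.0000 15.0000 18.5000] v=[0.0000 -4.0000 4.0000 -1.0000]
Step 2: x=[5.0000 8.5000 15.7500 18.7500] v=[-2.0000 -1.0000 1.5000 0.5000]
Step 3: x=[3.2500 9.8750 14.3750 20.0000] v=[-3.5000 2.7500 -2.7500 2.5000]
Step 4: x=[2.3125 10.1875 13.5625 20.9375] v=[-1.8750 0.6250 -1.6250 1.8750]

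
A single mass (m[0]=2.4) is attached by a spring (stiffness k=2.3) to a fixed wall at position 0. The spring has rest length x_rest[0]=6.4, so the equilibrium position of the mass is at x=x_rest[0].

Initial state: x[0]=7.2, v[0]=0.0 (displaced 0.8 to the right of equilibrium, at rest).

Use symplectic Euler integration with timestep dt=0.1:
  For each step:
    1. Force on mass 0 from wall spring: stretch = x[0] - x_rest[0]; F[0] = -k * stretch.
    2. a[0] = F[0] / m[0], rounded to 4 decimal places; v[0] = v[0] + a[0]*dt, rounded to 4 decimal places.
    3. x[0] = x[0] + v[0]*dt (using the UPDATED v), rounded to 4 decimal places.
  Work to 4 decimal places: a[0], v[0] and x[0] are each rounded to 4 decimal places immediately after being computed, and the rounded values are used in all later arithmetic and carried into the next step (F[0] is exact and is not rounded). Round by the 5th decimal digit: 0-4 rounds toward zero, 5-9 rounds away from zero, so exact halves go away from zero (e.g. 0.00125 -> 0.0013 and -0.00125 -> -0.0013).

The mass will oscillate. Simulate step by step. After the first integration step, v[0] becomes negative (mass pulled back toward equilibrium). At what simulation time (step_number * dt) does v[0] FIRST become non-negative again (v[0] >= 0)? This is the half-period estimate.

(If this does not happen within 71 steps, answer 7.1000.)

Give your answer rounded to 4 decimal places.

Step 0: x=[7.2000] v=[0.0000]
Step 1: x=[7.1923] v=[-0.0767]
Step 2: x=[7.1770] v=[-0.1526]
Step 3: x=[7.1543] v=[-0.2271]
Step 4: x=[7.1244] v=[-0.2994]
Step 5: x=[7.0875] v=[-0.3688]
Step 6: x=[7.0440] v=[-0.4347]
Step 7: x=[6.9944] v=[-0.4964]
Step 8: x=[6.9391] v=[-0.5534]
Step 9: x=[6.8786] v=[-0.6051]
Step 10: x=[6.8135] v=[-0.6510]
Step 11: x=[6.7444] v=[-0.6906]
Step 12: x=[6.6720] v=[-0.7236]
Step 13: x=[6.5970] v=[-0.7497]
Step 14: x=[6.5201] v=[-0.7686]
Step 15: x=[6.4421] v=[-0.7801]
Step 16: x=[6.3637] v=[-0.7841]
Step 17: x=[6.2856] v=[-0.7806]
Step 18: x=[6.2086] v=[-0.7696]
Step 19: x=[6.1335] v=[-0.7513]
Step 20: x=[6.0609] v=[-0.7258]
Step 21: x=[5.9916] v=[-0.6933]
Step 22: x=[5.9262] v=[-0.6542]
Step 23: x=[5.8653] v=[-0.6088]
Step 24: x=[5.8095] v=[-0.5576]
Step 25: x=[5.7594] v=[-0.5010]
Step 26: x=[5.7154] v=[-0.4396]
Step 27: x=[5.6780] v=[-0.3740]
Step 28: x=[5.6475] v=[-0.3048]
Step 29: x=[5.6242] v=[-0.2327]
Step 30: x=[5.6084] v=[-0.1584]
Step 31: x=[5.6002] v=[-0.0825]
Step 32: x=[5.5996] v=[-0.0059]
Step 33: x=[5.6067] v=[0.0708]
First v>=0 after going negative at step 33, time=3.3000

Answer: 3.3000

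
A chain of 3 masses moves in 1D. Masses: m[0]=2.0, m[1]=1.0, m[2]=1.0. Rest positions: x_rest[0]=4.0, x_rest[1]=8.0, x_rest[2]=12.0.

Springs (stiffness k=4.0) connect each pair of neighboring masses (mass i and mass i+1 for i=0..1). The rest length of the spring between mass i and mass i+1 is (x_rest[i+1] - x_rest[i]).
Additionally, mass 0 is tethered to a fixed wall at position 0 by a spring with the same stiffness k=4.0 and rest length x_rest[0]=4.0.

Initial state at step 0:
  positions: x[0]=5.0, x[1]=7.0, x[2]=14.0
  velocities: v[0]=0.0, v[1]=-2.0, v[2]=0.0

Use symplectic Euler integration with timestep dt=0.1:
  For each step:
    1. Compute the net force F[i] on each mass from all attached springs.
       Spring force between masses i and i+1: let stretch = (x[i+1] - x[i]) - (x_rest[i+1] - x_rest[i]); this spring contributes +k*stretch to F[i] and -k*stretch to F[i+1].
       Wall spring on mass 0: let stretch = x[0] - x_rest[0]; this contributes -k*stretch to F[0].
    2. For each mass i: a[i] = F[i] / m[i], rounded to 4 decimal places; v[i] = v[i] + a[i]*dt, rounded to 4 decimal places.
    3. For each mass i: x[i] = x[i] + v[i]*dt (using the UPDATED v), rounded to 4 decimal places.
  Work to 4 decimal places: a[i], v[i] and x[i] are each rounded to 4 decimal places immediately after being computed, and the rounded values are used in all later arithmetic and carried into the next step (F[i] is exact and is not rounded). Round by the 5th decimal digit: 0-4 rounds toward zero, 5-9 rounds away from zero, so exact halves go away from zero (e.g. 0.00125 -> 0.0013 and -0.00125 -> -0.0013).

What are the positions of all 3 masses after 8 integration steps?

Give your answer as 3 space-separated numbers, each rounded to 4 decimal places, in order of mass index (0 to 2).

Step 0: x=[5.0000 7.0000 14.0000] v=[0.0000 -2.0000 0.0000]
Step 1: x=[4.9400 7.0000 13.8800] v=[-0.6000 0.0000 -1.2000]
Step 2: x=[4.8224 7.1928 13.6448] v=[-1.1760 1.9280 -2.3520]
Step 3: x=[4.6558 7.5489 13.3115] v=[-1.6664 3.5606 -3.3328]
Step 4: x=[4.4539 8.0197 12.9077] v=[-2.0189 4.7084 -4.0378]
Step 5: x=[4.2343 8.5434 12.4684] v=[-2.1965 5.2373 -4.3930]
Step 6: x=[4.0162 9.0518 12.0321] v=[-2.1815 5.0837 -4.3630]
Step 7: x=[3.8184 9.4780 11.6366] v=[-1.9776 4.2616 -3.9551]
Step 8: x=[3.6575 9.7641 11.3148] v=[-1.6094 2.8612 -3.2185]

Answer: 3.6575 9.7641 11.3148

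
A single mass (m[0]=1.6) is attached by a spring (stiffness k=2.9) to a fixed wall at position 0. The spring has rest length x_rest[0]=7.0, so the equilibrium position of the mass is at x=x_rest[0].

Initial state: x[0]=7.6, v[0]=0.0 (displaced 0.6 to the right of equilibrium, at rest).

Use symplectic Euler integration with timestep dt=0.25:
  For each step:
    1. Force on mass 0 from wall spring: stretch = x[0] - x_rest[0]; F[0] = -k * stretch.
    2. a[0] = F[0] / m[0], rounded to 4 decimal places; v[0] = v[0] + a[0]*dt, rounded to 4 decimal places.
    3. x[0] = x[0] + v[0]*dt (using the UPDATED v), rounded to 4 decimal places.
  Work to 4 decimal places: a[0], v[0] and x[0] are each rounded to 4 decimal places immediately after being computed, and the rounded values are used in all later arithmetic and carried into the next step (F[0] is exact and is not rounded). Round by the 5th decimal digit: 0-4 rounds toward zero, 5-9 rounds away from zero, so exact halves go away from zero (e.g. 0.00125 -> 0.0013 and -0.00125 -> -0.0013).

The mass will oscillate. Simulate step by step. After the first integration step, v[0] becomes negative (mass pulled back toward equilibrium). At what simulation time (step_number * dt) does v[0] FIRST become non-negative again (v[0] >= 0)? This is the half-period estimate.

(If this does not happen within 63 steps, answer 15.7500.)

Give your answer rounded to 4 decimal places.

Answer: 2.5000

Derivation:
Step 0: x=[7.6000] v=[0.0000]
Step 1: x=[7.5320] v=[-0.2719]
Step 2: x=[7.4038] v=[-0.5130]
Step 3: x=[7.2298] v=[-0.6960]
Step 4: x=[7.0298] v=[-0.8001]
Step 5: x=[6.8264] v=[-0.8136]
Step 6: x=[6.6427] v=[-0.7349]
Step 7: x=[6.4995] v=[-0.5730]
Step 8: x=[6.4130] v=[-0.3462]
Step 9: x=[6.3930] v=[-0.0802]
Step 10: x=[6.4417] v=[0.1949]
First v>=0 after going negative at step 10, time=2.5000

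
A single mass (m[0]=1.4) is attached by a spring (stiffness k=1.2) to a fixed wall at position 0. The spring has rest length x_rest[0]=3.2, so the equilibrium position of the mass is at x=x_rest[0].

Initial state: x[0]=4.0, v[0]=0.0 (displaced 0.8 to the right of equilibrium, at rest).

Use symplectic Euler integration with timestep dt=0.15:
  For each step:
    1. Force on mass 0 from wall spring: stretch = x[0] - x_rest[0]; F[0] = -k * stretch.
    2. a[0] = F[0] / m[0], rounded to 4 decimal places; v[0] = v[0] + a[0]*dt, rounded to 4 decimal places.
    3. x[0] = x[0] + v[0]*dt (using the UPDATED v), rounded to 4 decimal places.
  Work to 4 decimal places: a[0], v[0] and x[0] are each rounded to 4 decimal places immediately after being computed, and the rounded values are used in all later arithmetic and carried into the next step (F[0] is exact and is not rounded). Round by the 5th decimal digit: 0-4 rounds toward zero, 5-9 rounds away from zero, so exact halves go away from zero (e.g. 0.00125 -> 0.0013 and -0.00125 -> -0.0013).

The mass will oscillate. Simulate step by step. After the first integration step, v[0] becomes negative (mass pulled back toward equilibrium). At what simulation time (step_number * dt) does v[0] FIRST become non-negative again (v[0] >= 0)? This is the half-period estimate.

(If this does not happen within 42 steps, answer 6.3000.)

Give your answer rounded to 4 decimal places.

Step 0: x=[4.0000] v=[0.0000]
Step 1: x=[3.9846] v=[-0.1029]
Step 2: x=[3.9540] v=[-0.2038]
Step 3: x=[3.9089] v=[-0.3007]
Step 4: x=[3.8501] v=[-0.3918]
Step 5: x=[3.7788] v=[-0.4754]
Step 6: x=[3.6963] v=[-0.5498]
Step 7: x=[3.6043] v=[-0.6136]
Step 8: x=[3.5045] v=[-0.6656]
Step 9: x=[3.3988] v=[-0.7048]
Step 10: x=[3.2892] v=[-0.7304]
Step 11: x=[3.1779] v=[-0.7419]
Step 12: x=[3.0670] v=[-0.7391]
Step 13: x=[2.9587] v=[-0.7220]
Step 14: x=[2.8551] v=[-0.6910]
Step 15: x=[2.7581] v=[-0.6467]
Step 16: x=[2.6696] v=[-0.5899]
Step 17: x=[2.5913] v=[-0.5217]
Step 18: x=[2.5248] v=[-0.4434]
Step 19: x=[2.4713] v=[-0.3566]
Step 20: x=[2.4319] v=[-0.2629]
Step 21: x=[2.4073] v=[-0.1641]
Step 22: x=[2.3980] v=[-0.0622]
Step 23: x=[2.4041] v=[0.0409]
First v>=0 after going negative at step 23, time=3.4500

Answer: 3.4500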